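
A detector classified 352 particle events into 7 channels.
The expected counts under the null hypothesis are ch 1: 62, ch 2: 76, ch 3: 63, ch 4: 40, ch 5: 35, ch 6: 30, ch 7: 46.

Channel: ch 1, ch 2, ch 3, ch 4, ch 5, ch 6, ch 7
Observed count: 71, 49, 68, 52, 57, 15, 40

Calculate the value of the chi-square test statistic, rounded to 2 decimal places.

37.01

cat         O        E   (O−E)²/E
ch 1       71       62      1.306
ch 2       49       76      9.592
ch 3       68       63      0.397
ch 4       52       40      3.600
ch 5       57       35     13.829
ch 6       15       30      7.500
ch 7       40       46      0.783
Sum = 37.01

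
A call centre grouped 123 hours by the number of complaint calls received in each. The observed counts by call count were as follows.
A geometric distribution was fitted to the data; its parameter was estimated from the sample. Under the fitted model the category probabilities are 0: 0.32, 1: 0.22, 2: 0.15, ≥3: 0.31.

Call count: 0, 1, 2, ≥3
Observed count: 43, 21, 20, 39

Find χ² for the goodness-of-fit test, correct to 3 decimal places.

1.844

Expected counts E_i = n·p_i: 123×0.32 = 39.36, 123×0.22 = 27.06, 123×0.15 = 18.45, 123×0.31 = 38.13.
χ² = (43−39.36)²/39.36 + (21−27.06)²/27.06 + (20−18.45)²/18.45 + (39−38.13)²/38.13
   = 0.3366 + 1.3571 + 0.1302 + 0.0199
Sum = 1.844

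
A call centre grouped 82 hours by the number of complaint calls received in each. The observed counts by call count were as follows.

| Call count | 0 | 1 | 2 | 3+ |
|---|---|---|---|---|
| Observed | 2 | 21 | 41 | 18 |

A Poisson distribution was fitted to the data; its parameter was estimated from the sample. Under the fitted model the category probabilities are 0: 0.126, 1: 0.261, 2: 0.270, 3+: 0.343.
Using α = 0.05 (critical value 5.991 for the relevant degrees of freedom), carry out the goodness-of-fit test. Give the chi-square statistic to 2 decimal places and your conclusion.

Expected counts E_i = n·p_i: 82×0.126 = 10.332, 82×0.261 = 21.402, 82×0.270 = 22.14, 82×0.343 = 28.126.
cat         O        E   (O−E)²/E
0           2   10.332      6.719
1          21   21.402      0.008
2          41    22.14     16.066
3+         18   28.126      3.646
Sum = 26.44
df = 2. Since 26.44 > 5.991, we reject H₀.

26.44; reject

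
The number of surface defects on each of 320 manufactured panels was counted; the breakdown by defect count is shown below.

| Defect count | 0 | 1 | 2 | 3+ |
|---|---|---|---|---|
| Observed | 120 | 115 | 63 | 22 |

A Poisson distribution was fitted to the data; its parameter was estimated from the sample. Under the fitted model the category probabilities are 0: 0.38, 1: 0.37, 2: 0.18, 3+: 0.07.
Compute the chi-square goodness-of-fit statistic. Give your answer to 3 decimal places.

Expected counts E_i = n·p_i: 320×0.38 = 121.6, 320×0.37 = 118.4, 320×0.18 = 57.6, 320×0.07 = 22.4.
cat         O        E   (O−E)²/E
0         120    121.6     0.0211
1         115    118.4     0.0976
2          63     57.6     0.5063
3+         22     22.4     0.0071
Sum = 0.632

0.632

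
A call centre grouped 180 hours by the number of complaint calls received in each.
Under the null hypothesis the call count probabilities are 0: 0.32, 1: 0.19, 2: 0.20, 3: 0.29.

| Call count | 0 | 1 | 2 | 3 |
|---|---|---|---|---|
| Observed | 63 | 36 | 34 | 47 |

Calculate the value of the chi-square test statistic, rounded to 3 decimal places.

1.230

Expected counts E_i = n·p_i: 180×0.32 = 57.6, 180×0.19 = 34.2, 180×0.20 = 36, 180×0.29 = 52.2.
cat         O        E   (O−E)²/E
0          63     57.6     0.5063
1          36     34.2     0.0947
2          34       36     0.1111
3          47     52.2     0.5180
Sum = 1.230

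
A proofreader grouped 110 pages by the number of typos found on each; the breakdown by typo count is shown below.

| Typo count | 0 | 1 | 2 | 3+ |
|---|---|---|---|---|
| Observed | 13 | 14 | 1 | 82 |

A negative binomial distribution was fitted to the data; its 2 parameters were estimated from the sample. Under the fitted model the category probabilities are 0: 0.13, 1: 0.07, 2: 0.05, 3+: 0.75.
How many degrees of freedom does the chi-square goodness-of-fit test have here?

1

There are k = 4 categories and 2 parameters estimated from the data, so df = 4 − 1 − 2 = 1.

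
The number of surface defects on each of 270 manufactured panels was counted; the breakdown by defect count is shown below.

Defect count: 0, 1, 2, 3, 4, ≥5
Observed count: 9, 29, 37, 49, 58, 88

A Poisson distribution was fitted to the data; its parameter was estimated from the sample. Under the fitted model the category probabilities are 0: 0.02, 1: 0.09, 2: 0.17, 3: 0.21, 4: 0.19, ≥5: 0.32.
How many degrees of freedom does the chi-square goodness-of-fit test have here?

There are k = 6 categories and 1 parameter estimated from the data, so df = 6 − 1 − 1 = 4.

4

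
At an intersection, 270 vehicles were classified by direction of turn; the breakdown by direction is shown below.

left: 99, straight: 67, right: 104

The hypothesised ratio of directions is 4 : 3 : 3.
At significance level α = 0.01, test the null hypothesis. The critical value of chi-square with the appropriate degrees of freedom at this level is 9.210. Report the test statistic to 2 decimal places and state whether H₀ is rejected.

9.70; reject

Ratio total = 10. Expected counts: 270×4/10 = 108, 270×3/10 = 81, 270×3/10 = 81.
χ² = (99−108)²/108 + (67−81)²/81 + (104−81)²/81
   = 0.750 + 2.420 + 6.531
Sum = 9.70
df = 2. Since 9.70 > 9.210, we reject H₀.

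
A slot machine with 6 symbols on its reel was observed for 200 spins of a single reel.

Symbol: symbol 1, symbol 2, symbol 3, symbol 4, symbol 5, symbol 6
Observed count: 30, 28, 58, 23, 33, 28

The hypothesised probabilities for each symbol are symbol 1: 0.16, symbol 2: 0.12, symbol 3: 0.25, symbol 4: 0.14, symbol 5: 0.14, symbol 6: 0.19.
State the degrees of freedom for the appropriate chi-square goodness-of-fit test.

5

There are k = 6 categories and no parameters were estimated from the data, so df = 6 − 1 = 5.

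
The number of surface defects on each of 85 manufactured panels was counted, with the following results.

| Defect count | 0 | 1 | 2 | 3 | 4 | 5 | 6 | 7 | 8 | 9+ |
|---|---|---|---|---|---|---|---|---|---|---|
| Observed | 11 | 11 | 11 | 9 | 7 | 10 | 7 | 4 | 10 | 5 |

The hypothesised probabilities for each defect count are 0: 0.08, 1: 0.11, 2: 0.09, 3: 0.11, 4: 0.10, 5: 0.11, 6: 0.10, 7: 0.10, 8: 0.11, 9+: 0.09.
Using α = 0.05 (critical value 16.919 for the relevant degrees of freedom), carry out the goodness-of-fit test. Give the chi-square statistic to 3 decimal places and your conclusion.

Expected counts E_i = n·p_i: 85×0.08 = 6.8, 85×0.11 = 9.35, 85×0.09 = 7.65, 85×0.11 = 9.35, 85×0.10 = 8.5, 85×0.11 = 9.35, 85×0.10 = 8.5, 85×0.10 = 8.5, 85×0.11 = 9.35, 85×0.09 = 7.65.
0: (11 − 6.8)²/6.8 = 17.64/6.8 = 2.5941
1: (11 − 9.35)²/9.35 = 2.7225/9.35 = 0.2912
2: (11 − 7.65)²/7.65 = 11.2225/7.65 = 1.4670
3: (9 − 9.35)²/9.35 = 0.1225/9.35 = 0.0131
4: (7 − 8.5)²/8.5 = 2.25/8.5 = 0.2647
5: (10 − 9.35)²/9.35 = 0.4225/9.35 = 0.0452
6: (7 − 8.5)²/8.5 = 2.25/8.5 = 0.2647
7: (4 − 8.5)²/8.5 = 20.25/8.5 = 2.3824
8: (10 − 9.35)²/9.35 = 0.4225/9.35 = 0.0452
9+: (5 − 7.65)²/7.65 = 7.0225/7.65 = 0.9180
Sum = 8.286
df = 9. Since 8.286 < 16.919, we do not reject H₀.

8.286; do not reject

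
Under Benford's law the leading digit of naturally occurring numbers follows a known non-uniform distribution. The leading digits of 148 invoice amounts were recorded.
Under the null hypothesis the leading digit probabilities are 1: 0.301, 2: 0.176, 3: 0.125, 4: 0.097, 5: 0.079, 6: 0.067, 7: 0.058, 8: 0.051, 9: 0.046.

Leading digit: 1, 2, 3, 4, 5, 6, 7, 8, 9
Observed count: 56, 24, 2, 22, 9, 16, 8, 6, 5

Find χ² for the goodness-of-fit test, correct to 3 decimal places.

Expected counts E_i = n·p_i: 148×0.301 = 44.548, 148×0.176 = 26.048, 148×0.125 = 18.5, 148×0.097 = 14.356, 148×0.079 = 11.692, 148×0.067 = 9.916, 148×0.058 = 8.584, 148×0.051 = 7.548, 148×0.046 = 6.808.
cat         O        E   (O−E)²/E
1          56   44.548     2.9440
2          24   26.048     0.1610
3           2     18.5    14.7162
4          22   14.356     4.0701
5           9   11.692     0.6198
6          16    9.916     3.7329
7           8    8.584     0.0397
8           6    7.548     0.3175
9           5    6.808     0.4802
Sum = 27.081

27.081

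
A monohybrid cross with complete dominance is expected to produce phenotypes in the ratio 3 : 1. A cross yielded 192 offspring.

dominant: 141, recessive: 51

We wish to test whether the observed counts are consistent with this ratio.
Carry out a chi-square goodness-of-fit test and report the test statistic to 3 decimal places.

Ratio total = 4. Expected counts: 192×3/4 = 144, 192×1/4 = 48.
dominant: (141 − 144)²/144 = 9/144 = 0.0625
recessive: (51 − 48)²/48 = 9/48 = 0.1875
Sum = 0.250

0.250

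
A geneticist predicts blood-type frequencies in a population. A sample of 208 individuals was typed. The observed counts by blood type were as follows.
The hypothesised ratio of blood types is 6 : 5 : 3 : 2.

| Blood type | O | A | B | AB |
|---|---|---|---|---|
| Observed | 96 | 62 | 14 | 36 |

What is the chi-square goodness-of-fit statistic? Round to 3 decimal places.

24.164

Ratio total = 16. Expected counts: 208×6/16 = 78, 208×5/16 = 65, 208×3/16 = 39, 208×2/16 = 26.
χ² = (96−78)²/78 + (62−65)²/65 + (14−39)²/39 + (36−26)²/26
   = 4.1538 + 0.1385 + 16.0256 + 3.8462
Sum = 24.164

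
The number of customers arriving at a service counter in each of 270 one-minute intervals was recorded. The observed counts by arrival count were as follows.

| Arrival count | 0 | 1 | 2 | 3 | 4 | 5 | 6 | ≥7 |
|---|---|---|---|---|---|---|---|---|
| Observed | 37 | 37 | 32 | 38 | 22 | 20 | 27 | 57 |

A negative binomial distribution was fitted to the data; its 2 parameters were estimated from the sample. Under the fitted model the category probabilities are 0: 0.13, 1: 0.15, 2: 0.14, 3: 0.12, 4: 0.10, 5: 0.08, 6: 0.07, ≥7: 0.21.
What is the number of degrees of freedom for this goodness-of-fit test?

5

There are k = 8 categories and 2 parameters estimated from the data, so df = 8 − 1 − 2 = 5.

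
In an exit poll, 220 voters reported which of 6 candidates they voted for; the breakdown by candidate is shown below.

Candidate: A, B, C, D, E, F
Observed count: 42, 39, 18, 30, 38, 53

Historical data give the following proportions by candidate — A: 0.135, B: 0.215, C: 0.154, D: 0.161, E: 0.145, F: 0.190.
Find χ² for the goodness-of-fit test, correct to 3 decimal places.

Expected counts E_i = n·p_i: 220×0.135 = 29.7, 220×0.215 = 47.3, 220×0.154 = 33.88, 220×0.161 = 35.42, 220×0.145 = 31.9, 220×0.190 = 41.8.
A: (42 − 29.7)²/29.7 = 151.29/29.7 = 5.0939
B: (39 − 47.3)²/47.3 = 68.89/47.3 = 1.4564
C: (18 − 33.88)²/33.88 = 252.1744/33.88 = 7.4432
D: (30 − 35.42)²/35.42 = 29.3764/35.42 = 0.8294
E: (38 − 31.9)²/31.9 = 37.21/31.9 = 1.1665
F: (53 − 41.8)²/41.8 = 125.44/41.8 = 3.0010
Sum = 18.990

18.990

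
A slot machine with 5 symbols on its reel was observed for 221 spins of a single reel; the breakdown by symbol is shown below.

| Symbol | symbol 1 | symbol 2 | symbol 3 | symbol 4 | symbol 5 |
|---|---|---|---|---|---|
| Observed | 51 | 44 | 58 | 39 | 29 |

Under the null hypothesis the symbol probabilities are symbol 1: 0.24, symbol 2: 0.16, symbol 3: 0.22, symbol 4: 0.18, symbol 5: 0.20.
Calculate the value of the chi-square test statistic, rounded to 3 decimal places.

9.242

Expected counts E_i = n·p_i: 221×0.24 = 53.04, 221×0.16 = 35.36, 221×0.22 = 48.62, 221×0.18 = 39.78, 221×0.20 = 44.2.
symbol 1: (51 − 53.04)²/53.04 = 4.1616/53.04 = 0.0785
symbol 2: (44 − 35.36)²/35.36 = 74.6496/35.36 = 2.1111
symbol 3: (58 − 48.62)²/48.62 = 87.9844/48.62 = 1.8096
symbol 4: (39 − 39.78)²/39.78 = 0.6084/39.78 = 0.0153
symbol 5: (29 − 44.2)²/44.2 = 231.04/44.2 = 5.2271
Sum = 9.242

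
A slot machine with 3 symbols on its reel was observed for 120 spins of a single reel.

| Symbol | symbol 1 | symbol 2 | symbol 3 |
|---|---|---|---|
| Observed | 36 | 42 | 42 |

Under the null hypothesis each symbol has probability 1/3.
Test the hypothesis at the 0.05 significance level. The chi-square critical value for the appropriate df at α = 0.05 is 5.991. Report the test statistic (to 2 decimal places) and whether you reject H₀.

Expected count for each of the 3 categories: 120/3 = 40.
χ² = (36−40)²/40 + (42−40)²/40 + (42−40)²/40
   = 0.400 + 0.100 + 0.100
Sum = 0.60
df = 2. Since 0.60 < 5.991, we do not reject H₀.

0.60; do not reject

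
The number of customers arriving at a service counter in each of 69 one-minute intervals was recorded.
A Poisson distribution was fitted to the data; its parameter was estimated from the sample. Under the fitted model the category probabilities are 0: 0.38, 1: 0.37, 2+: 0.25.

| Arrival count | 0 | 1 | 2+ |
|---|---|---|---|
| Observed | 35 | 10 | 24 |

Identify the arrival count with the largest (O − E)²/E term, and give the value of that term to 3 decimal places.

Expected counts E_i = n·p_i: 69×0.38 = 26.22, 69×0.37 = 25.53, 69×0.25 = 17.25.
χ² = (35−26.22)²/26.22 + (10−25.53)²/25.53 + (24−17.25)²/17.25
   = 2.9401 + 9.4470 + 2.6413
The largest term is for 1: 9.447.

1, 9.447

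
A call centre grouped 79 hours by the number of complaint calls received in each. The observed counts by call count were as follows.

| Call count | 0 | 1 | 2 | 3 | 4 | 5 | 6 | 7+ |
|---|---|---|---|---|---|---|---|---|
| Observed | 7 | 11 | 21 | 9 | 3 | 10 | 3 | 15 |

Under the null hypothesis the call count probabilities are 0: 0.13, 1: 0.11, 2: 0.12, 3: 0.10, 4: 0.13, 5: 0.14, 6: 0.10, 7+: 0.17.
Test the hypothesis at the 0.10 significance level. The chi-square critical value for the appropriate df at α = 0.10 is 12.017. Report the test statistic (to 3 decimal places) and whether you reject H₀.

Expected counts E_i = n·p_i: 79×0.13 = 10.27, 79×0.11 = 8.69, 79×0.12 = 9.48, 79×0.10 = 7.9, 79×0.13 = 10.27, 79×0.14 = 11.06, 79×0.10 = 7.9, 79×0.17 = 13.43.
0: (7 − 10.27)²/10.27 = 10.6929/10.27 = 1.0412
1: (11 − 8.69)²/8.69 = 5.3361/8.69 = 0.6141
2: (21 − 9.48)²/9.48 = 132.7104/9.48 = 13.9990
3: (9 − 7.9)²/7.9 = 1.21/7.9 = 0.1532
4: (3 − 10.27)²/10.27 = 52.8529/10.27 = 5.1463
5: (10 − 11.06)²/11.06 = 1.1236/11.06 = 0.1016
6: (3 − 7.9)²/7.9 = 24.01/7.9 = 3.0392
7+: (15 − 13.43)²/13.43 = 2.4649/13.43 = 0.1835
Sum = 24.278
df = 7. Since 24.278 > 12.017, we reject H₀.

24.278; reject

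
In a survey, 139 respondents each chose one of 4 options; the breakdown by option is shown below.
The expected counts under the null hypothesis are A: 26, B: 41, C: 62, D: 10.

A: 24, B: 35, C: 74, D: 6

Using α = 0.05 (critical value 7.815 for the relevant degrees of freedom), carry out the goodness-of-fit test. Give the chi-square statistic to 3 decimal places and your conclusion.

A: (24 − 26)²/26 = 4/26 = 0.1538
B: (35 − 41)²/41 = 36/41 = 0.8780
C: (74 − 62)²/62 = 144/62 = 2.3226
D: (6 − 10)²/10 = 16/10 = 1.6000
Sum = 4.954
df = 3. Since 4.954 < 7.815, we do not reject H₀.

4.954; do not reject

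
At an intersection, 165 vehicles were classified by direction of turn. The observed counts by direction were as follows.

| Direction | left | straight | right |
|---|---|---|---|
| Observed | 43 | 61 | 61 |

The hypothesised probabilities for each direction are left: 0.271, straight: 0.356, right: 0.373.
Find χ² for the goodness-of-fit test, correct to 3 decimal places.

0.158

Expected counts E_i = n·p_i: 165×0.271 = 44.715, 165×0.356 = 58.74, 165×0.373 = 61.545.
χ² = (43−44.715)²/44.715 + (61−58.74)²/58.74 + (61−61.545)²/61.545
   = 0.0658 + 0.0870 + 0.0048
Sum = 0.158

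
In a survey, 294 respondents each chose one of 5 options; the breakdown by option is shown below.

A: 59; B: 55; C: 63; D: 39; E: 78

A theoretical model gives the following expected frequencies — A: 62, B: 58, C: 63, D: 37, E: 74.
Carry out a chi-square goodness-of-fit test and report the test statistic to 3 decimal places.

0.625

A: (59 − 62)²/62 = 9/62 = 0.1452
B: (55 − 58)²/58 = 9/58 = 0.1552
C: (63 − 63)²/63 = 0/63 = 0.0000
D: (39 − 37)²/37 = 4/37 = 0.1081
E: (78 − 74)²/74 = 16/74 = 0.2162
Sum = 0.625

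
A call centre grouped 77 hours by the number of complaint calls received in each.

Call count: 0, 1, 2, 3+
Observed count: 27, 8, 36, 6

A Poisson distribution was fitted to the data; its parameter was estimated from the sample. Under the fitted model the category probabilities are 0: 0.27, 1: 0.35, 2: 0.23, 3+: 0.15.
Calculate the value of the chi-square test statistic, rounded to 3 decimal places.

36.736

Expected counts E_i = n·p_i: 77×0.27 = 20.79, 77×0.35 = 26.95, 77×0.23 = 17.71, 77×0.15 = 11.55.
0: (27 − 20.79)²/20.79 = 38.5641/20.79 = 1.8549
1: (8 − 26.95)²/26.95 = 359.1025/26.95 = 13.3248
2: (36 − 17.71)²/17.71 = 334.5241/17.71 = 18.8890
3+: (6 − 11.55)²/11.55 = 30.8025/11.55 = 2.6669
Sum = 36.736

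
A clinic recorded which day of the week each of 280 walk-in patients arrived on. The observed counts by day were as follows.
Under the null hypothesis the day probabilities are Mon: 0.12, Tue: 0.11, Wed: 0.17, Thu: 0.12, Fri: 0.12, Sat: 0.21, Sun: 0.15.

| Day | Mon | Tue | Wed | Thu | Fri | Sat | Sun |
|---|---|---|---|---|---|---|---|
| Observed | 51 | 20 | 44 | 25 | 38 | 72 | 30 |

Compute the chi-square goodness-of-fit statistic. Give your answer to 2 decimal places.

22.24

Expected counts E_i = n·p_i: 280×0.12 = 33.6, 280×0.11 = 30.8, 280×0.17 = 47.6, 280×0.12 = 33.6, 280×0.12 = 33.6, 280×0.21 = 58.8, 280×0.15 = 42.
cat         O        E   (O−E)²/E
Mon        51     33.6      9.011
Tue        20     30.8      3.787
Wed        44     47.6      0.272
Thu        25     33.6      2.201
Fri        38     33.6      0.576
Sat        72     58.8      2.963
Sun        30       42      3.429
Sum = 22.24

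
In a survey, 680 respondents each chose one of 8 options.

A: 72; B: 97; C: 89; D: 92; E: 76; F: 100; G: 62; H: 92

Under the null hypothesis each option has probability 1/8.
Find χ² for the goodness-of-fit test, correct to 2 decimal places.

14.85

Under H₀ each category has probability 1/8, so each expected count is 680/8 = 85.
A: (72 − 85)²/85 = 169/85 = 1.988
B: (97 − 85)²/85 = 144/85 = 1.694
C: (89 − 85)²/85 = 16/85 = 0.188
D: (92 − 85)²/85 = 49/85 = 0.576
E: (76 − 85)²/85 = 81/85 = 0.953
F: (100 − 85)²/85 = 225/85 = 2.647
G: (62 − 85)²/85 = 529/85 = 6.224
H: (92 − 85)²/85 = 49/85 = 0.576
Sum = 14.85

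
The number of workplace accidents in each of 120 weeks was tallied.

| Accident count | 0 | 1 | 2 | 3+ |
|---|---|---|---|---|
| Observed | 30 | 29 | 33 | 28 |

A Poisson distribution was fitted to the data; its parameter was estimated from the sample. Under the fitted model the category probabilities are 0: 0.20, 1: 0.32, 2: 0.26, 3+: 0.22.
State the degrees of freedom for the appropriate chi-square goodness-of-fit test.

There are k = 4 categories and 1 parameter estimated from the data, so df = 4 − 1 − 1 = 2.

2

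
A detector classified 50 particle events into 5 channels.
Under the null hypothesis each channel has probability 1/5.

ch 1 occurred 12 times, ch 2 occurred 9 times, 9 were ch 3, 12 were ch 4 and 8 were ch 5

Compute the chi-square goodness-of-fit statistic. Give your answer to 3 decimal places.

Expected count for each of the 5 categories: 50/5 = 10.
cat         O        E   (O−E)²/E
ch 1       12       10     0.4000
ch 2        9       10     0.1000
ch 3        9       10     0.1000
ch 4       12       10     0.4000
ch 5        8       10     0.4000
Sum = 1.400

1.400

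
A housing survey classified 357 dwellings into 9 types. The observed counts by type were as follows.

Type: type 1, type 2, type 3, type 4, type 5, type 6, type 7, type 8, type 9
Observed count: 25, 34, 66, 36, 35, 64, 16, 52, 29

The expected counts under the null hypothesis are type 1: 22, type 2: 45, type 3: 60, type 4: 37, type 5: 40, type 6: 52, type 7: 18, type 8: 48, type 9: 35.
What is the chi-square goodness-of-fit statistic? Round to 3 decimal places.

8.703

cat         O        E   (O−E)²/E
type 1     25       22     0.4091
type 2     34       45     2.6889
type 3     66       60     0.6000
type 4     36       37     0.0270
type 5     35       40     0.6250
type 6     64       52     2.7692
type 7     16       18     0.2222
type 8     52       48     0.3333
type 9     29       35     1.0286
Sum = 8.703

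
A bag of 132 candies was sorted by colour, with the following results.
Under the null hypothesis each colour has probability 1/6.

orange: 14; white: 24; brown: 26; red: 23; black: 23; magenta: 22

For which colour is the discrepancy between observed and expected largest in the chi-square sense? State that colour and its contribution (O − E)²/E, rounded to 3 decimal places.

Under H₀ each category has probability 1/6, so each expected count is 132/6 = 22.
cat          O        E   (O−E)²/E
orange      14       22     2.9091
white       24       22     0.1818
brown       26       22     0.7273
red         23       22     0.0455
black       23       22     0.0455
magenta     22       22     0.0000
The largest term is for orange: 2.909.

orange, 2.909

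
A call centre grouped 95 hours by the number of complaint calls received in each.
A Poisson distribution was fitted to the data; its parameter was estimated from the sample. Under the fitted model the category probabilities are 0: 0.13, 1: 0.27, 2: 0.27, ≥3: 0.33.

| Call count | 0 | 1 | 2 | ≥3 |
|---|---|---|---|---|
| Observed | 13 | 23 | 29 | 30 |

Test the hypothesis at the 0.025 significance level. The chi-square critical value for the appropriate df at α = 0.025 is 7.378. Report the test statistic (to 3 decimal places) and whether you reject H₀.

0.804; do not reject

Expected counts E_i = n·p_i: 95×0.13 = 12.35, 95×0.27 = 25.65, 95×0.27 = 25.65, 95×0.33 = 31.35.
χ² = (13−12.35)²/12.35 + (23−25.65)²/25.65 + (29−25.65)²/25.65 + (30−31.35)²/31.35
   = 0.0342 + 0.2738 + 0.4375 + 0.0581
Sum = 0.804
df = 2. Since 0.804 < 7.378, we do not reject H₀.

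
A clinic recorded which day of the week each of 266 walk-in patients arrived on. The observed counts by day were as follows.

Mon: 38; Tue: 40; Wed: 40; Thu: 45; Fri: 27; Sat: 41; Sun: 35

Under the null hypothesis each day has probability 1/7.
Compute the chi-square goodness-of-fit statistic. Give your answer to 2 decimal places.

5.16

Expected count for each of the 7 categories: 266/7 = 38.
Mon: (38 − 38)²/38 = 0/38 = 0.000
Tue: (40 − 38)²/38 = 4/38 = 0.105
Wed: (40 − 38)²/38 = 4/38 = 0.105
Thu: (45 − 38)²/38 = 49/38 = 1.289
Fri: (27 − 38)²/38 = 121/38 = 3.184
Sat: (41 − 38)²/38 = 9/38 = 0.237
Sun: (35 − 38)²/38 = 9/38 = 0.237
Sum = 5.16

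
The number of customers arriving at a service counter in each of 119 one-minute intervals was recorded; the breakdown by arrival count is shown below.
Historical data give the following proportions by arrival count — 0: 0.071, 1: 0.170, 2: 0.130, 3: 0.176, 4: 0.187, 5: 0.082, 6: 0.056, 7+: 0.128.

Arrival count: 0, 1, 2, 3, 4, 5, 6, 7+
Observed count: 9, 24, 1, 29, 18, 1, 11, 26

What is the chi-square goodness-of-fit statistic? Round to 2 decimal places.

36.48

Expected counts E_i = n·p_i: 119×0.071 = 8.449, 119×0.170 = 20.23, 119×0.130 = 15.47, 119×0.176 = 20.944, 119×0.187 = 22.253, 119×0.082 = 9.758, 119×0.056 = 6.664, 119×0.128 = 15.232.
χ² = (9−8.449)²/8.449 + (24−20.23)²/20.23 + (1−15.47)²/15.47 + (29−20.944)²/20.944 + (18−22.253)²/22.253 + (1−9.758)²/9.758 + (11−6.664)²/6.664 + (26−15.232)²/15.232
   = 0.036 + 0.703 + 13.535 + 3.099 + 0.813 + 7.860 + 2.821 + 7.612
Sum = 36.48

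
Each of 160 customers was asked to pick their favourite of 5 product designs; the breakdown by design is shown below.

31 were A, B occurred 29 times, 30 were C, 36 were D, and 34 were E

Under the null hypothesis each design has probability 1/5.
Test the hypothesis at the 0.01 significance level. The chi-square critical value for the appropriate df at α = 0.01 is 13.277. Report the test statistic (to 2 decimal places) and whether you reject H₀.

Expected count for each of the 5 categories: 160/5 = 32.
cat         O        E   (O−E)²/E
A          31       32      0.031
B          29       32      0.281
C          30       32      0.125
D          36       32      0.500
E          34       32      0.125
Sum = 1.06
df = 4. Since 1.06 < 13.277, we do not reject H₀.

1.06; do not reject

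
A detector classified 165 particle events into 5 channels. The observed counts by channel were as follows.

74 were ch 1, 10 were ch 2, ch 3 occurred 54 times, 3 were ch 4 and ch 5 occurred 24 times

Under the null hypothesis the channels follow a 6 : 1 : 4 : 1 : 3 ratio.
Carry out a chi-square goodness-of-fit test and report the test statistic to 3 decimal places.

11.606

Ratio total = 15. Expected counts: 165×6/15 = 66, 165×1/15 = 11, 165×4/15 = 44, 165×1/15 = 11, 165×3/15 = 33.
ch 1: (74 − 66)²/66 = 64/66 = 0.9697
ch 2: (10 − 11)²/11 = 1/11 = 0.0909
ch 3: (54 − 44)²/44 = 100/44 = 2.2727
ch 4: (3 − 11)²/11 = 64/11 = 5.8182
ch 5: (24 − 33)²/33 = 81/33 = 2.4545
Sum = 11.606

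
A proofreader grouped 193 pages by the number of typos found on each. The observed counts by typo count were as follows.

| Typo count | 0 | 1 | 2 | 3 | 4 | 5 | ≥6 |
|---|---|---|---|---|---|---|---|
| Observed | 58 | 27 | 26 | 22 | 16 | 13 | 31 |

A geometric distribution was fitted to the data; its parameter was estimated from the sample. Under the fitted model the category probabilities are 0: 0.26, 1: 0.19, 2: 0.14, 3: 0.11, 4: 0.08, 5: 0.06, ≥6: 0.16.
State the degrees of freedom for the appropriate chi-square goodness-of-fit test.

5

There are k = 7 categories and 1 parameter estimated from the data, so df = 7 − 1 − 1 = 5.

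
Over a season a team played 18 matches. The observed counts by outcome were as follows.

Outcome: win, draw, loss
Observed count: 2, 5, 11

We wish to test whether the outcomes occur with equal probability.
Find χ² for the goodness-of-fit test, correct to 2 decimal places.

Under H₀ each category has probability 1/3, so each expected count is 18/3 = 6.
win: (2 − 6)²/6 = 16/6 = 2.667
draw: (5 − 6)²/6 = 1/6 = 0.167
loss: (11 − 6)²/6 = 25/6 = 4.167
Sum = 7.00

7.00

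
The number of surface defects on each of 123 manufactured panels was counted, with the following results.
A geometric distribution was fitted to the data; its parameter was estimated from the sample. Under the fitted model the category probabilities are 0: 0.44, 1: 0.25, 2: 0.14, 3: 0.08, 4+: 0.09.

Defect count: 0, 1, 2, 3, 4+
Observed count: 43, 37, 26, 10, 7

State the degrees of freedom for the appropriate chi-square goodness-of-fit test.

There are k = 5 categories and 1 parameter estimated from the data, so df = 5 − 1 − 1 = 3.

3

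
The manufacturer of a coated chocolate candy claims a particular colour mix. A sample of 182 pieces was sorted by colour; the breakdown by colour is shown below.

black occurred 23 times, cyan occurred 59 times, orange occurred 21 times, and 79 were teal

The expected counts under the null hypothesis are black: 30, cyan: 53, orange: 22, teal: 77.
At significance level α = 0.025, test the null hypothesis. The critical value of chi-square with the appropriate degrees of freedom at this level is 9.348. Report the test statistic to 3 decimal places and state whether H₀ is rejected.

χ² = (23−30)²/30 + (59−53)²/53 + (21−22)²/22 + (79−77)²/77
   = 1.6333 + 0.6792 + 0.0455 + 0.0519
Sum = 2.410
df = 3. Since 2.410 < 9.348, we do not reject H₀.

2.410; do not reject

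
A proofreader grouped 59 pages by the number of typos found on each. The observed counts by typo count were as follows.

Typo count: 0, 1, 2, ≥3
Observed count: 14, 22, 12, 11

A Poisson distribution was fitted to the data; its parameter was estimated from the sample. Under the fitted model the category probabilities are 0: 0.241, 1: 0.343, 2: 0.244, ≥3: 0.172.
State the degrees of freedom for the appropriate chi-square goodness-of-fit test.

2

There are k = 4 categories and 1 parameter estimated from the data, so df = 4 − 1 − 1 = 2.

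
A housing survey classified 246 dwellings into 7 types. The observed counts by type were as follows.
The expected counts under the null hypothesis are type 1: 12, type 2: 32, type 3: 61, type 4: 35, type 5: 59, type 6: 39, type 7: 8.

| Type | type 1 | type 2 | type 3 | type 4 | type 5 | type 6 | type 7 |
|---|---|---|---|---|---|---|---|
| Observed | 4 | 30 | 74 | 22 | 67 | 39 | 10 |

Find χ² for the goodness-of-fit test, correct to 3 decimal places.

14.642

cat         O        E   (O−E)²/E
type 1      4       12     5.3333
type 2     30       32     0.1250
type 3     74       61     2.7705
type 4     22       35     4.8286
type 5     67       59     1.0847
type 6     39       39     0.0000
type 7     10        8     0.5000
Sum = 14.642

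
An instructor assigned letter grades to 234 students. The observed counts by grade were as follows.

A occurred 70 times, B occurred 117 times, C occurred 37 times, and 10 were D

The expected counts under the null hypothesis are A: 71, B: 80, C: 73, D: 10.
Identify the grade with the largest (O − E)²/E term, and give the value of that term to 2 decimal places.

cat         O        E   (O−E)²/E
A          70       71      0.014
B         117       80     17.113
C          37       73     17.753
D          10       10      0.000
The largest term is for C: 17.75.

C, 17.75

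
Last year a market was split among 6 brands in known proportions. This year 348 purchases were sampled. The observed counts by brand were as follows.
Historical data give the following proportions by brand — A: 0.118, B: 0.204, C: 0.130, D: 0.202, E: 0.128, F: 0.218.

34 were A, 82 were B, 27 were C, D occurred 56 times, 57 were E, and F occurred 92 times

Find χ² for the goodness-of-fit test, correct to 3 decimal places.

Expected counts E_i = n·p_i: 348×0.118 = 41.064, 348×0.204 = 70.992, 348×0.130 = 45.24, 348×0.202 = 70.296, 348×0.128 = 44.544, 348×0.218 = 75.864.
cat         O        E   (O−E)²/E
A          34   41.064     1.2152
B          82   70.992     1.7069
C          27    45.24     7.3541
D          56   70.296     2.9074
E          57   44.544     3.4831
F          92   75.864     3.4321
Sum = 20.099

20.099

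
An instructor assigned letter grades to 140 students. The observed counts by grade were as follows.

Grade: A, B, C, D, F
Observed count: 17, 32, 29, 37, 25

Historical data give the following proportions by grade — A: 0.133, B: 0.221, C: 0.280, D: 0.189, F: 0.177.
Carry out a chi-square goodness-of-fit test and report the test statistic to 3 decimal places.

Expected counts E_i = n·p_i: 140×0.133 = 18.62, 140×0.221 = 30.94, 140×0.280 = 39.2, 140×0.189 = 26.46, 140×0.177 = 24.78.
χ² = (17−18.62)²/18.62 + (32−30.94)²/30.94 + (29−39.2)²/39.2 + (37−26.46)²/26.46 + (25−24.78)²/24.78
   = 0.1409 + 0.0363 + 2.6541 + 4.1985 + 0.0020
Sum = 7.032

7.032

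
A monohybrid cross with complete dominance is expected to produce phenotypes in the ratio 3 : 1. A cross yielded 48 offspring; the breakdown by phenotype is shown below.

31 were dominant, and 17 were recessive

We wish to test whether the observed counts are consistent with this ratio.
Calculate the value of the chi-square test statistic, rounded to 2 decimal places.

2.78

Ratio total = 4. Expected counts: 48×3/4 = 36, 48×1/4 = 12.
dominant: (31 − 36)²/36 = 25/36 = 0.694
recessive: (17 − 12)²/12 = 25/12 = 2.083
Sum = 2.78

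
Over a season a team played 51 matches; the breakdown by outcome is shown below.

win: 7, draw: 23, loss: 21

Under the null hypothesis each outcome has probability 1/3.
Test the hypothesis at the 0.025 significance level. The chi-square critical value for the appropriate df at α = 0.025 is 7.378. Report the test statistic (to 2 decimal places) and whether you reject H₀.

8.94; reject

Expected count for each of the 3 categories: 51/3 = 17.
χ² = (7−17)²/17 + (23−17)²/17 + (21−17)²/17
   = 5.882 + 2.118 + 0.941
Sum = 8.94
df = 2. Since 8.94 > 7.378, we reject H₀.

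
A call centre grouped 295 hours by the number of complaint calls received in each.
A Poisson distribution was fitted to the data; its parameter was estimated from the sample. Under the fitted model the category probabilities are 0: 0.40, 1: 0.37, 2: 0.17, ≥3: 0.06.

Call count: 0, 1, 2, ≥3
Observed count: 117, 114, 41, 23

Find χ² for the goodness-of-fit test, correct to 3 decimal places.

Expected counts E_i = n·p_i: 295×0.40 = 118, 295×0.37 = 109.15, 295×0.17 = 50.15, 295×0.06 = 17.7.
χ² = (117−118)²/118 + (114−109.15)²/109.15 + (41−50.15)²/50.15 + (23−17.7)²/17.7
   = 0.0085 + 0.2155 + 1.6694 + 1.5870
Sum = 3.480

3.480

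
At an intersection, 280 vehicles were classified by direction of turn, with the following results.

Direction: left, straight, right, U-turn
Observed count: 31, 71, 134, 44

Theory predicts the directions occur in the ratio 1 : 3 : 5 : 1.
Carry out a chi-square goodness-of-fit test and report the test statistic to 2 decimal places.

Ratio total = 10. Expected counts: 280×1/10 = 28, 280×3/10 = 84, 280×5/10 = 140, 280×1/10 = 28.
cat           O        E   (O−E)²/E
left         31       28      0.321
straight     71       84      2.012
right       134      140      0.257
U-turn       44       28      9.143
Sum = 11.73

11.73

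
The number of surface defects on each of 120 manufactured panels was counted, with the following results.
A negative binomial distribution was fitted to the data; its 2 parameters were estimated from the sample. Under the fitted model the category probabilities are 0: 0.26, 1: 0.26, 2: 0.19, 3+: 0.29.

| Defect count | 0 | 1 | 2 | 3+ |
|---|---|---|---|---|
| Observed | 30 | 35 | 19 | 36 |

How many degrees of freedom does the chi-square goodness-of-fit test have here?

1

There are k = 4 categories and 2 parameters estimated from the data, so df = 4 − 1 − 2 = 1.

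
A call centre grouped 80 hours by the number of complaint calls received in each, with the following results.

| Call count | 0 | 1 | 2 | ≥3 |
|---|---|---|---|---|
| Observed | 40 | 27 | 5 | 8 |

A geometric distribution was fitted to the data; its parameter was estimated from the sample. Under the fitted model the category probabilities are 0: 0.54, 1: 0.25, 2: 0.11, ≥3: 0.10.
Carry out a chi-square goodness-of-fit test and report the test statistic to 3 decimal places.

4.328

Expected counts E_i = n·p_i: 80×0.54 = 43.2, 80×0.25 = 20, 80×0.11 = 8.8, 80×0.10 = 8.
χ² = (40−43.2)²/43.2 + (27−20)²/20 + (5−8.8)²/8.8 + (8−8)²/8
   = 0.2370 + 2.4500 + 1.6409 + 0.0000
Sum = 4.328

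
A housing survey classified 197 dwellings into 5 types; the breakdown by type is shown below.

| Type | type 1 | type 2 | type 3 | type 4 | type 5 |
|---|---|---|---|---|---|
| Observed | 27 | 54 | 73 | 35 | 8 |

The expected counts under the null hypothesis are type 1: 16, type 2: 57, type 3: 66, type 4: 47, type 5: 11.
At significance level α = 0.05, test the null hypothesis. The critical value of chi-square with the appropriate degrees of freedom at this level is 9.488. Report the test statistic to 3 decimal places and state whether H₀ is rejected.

cat         O        E   (O−E)²/E
type 1     27       16     7.5625
type 2     54       57     0.1579
type 3     73       66     0.7424
type 4     35       47     3.0638
type 5      8       11     0.8182
Sum = 12.345
df = 4. Since 12.345 > 9.488, we reject H₀.

12.345; reject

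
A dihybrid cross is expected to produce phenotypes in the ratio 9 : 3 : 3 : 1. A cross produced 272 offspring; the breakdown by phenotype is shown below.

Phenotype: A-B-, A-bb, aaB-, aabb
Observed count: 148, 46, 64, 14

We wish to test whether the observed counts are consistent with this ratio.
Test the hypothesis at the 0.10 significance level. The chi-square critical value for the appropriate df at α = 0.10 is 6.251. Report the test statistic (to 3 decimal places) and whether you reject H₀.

4.497; do not reject

Ratio total = 16. Expected counts: 272×9/16 = 153, 272×3/16 = 51, 272×3/16 = 51, 272×1/16 = 17.
cat         O        E   (O−E)²/E
A-B-      148      153     0.1634
A-bb       46       51     0.4902
aaB-       64       51     3.3137
aabb       14       17     0.5294
Sum = 4.497
df = 3. Since 4.497 < 6.251, we do not reject H₀.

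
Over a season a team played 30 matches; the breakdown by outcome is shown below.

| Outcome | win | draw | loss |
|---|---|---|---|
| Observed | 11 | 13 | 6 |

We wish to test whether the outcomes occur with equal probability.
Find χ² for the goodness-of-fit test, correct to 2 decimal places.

Expected count for each of the 3 categories: 30/3 = 10.
win: (11 − 10)²/10 = 1/10 = 0.100
draw: (13 − 10)²/10 = 9/10 = 0.900
loss: (6 − 10)²/10 = 16/10 = 1.600
Sum = 2.60

2.60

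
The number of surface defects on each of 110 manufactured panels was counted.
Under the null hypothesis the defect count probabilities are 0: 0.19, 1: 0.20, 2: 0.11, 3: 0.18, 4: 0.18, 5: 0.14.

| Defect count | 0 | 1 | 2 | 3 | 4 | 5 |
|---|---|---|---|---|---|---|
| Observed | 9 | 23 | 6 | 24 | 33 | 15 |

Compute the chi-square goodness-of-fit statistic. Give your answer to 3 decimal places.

19.598

Expected counts E_i = n·p_i: 110×0.19 = 20.9, 110×0.20 = 22, 110×0.11 = 12.1, 110×0.18 = 19.8, 110×0.18 = 19.8, 110×0.14 = 15.4.
cat         O        E   (O−E)²/E
0           9     20.9     6.7756
1          23       22     0.0455
2           6     12.1     3.0752
3          24     19.8     0.8909
4          33     19.8     8.8000
5          15     15.4     0.0104
Sum = 19.598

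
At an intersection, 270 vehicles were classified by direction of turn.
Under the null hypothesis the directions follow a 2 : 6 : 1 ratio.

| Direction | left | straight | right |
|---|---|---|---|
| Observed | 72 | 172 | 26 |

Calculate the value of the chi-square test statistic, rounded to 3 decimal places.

3.289

Ratio total = 9. Expected counts: 270×2/9 = 60, 270×6/9 = 180, 270×1/9 = 30.
χ² = (72−60)²/60 + (172−180)²/180 + (26−30)²/30
   = 2.4000 + 0.3556 + 0.5333
Sum = 3.289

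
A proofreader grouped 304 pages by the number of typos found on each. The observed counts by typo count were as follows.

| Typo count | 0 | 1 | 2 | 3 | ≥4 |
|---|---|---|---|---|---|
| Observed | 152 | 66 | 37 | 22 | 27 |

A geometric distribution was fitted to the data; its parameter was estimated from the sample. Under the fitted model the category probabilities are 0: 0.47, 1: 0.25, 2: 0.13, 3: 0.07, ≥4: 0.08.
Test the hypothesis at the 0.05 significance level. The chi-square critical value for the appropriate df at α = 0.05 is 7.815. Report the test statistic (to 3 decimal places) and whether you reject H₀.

Expected counts E_i = n·p_i: 304×0.47 = 142.88, 304×0.25 = 76, 304×0.13 = 39.52, 304×0.07 = 21.28, 304×0.08 = 24.32.
0: (152 − 142.88)²/142.88 = 83.1744/142.88 = 0.5821
1: (66 − 76)²/76 = 100/76 = 1.3158
2: (37 − 39.52)²/39.52 = 6.3504/39.52 = 0.1607
3: (22 − 21.28)²/21.28 = 0.5184/21.28 = 0.0244
≥4: (27 − 24.32)²/24.32 = 7.1824/24.32 = 0.2953
Sum = 2.378
df = 3. Since 2.378 < 7.815, we do not reject H₀.

2.378; do not reject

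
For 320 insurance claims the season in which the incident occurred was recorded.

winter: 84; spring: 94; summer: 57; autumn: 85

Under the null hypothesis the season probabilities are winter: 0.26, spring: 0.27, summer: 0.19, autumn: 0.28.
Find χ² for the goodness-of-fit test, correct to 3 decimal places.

1.150

Expected counts E_i = n·p_i: 320×0.26 = 83.2, 320×0.27 = 86.4, 320×0.19 = 60.8, 320×0.28 = 89.6.
cat         O        E   (O−E)²/E
winter     84     83.2     0.0077
spring     94     86.4     0.6685
summer     57     60.8     0.2375
autumn     85     89.6     0.2362
Sum = 1.150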